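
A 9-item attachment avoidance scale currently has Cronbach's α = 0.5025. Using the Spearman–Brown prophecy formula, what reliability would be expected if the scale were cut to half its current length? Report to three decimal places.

Length factor m = 1/2
α' = m·α / (1 − (1−m)·α)
   = 1/2 × 0.5025 / (1 − (1 − 1/2) × 0.5025)
   = 0.2512 / 0.7488 = 0.336

predicted reliability = 0.336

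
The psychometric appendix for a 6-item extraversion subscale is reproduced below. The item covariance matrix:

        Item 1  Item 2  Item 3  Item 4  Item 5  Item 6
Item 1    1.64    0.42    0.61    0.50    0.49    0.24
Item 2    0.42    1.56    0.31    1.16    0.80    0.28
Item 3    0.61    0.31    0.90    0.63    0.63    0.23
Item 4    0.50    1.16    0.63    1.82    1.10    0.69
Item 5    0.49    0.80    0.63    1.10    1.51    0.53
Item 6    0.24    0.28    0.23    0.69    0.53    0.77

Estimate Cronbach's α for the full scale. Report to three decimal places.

ΣVar(i) = 1.64 + 1.56 + 0.90 + 1.82 + 1.51 + 0.77 = 8.20
Σ_{i<j} σ_ij = 8.62
σ²_T = 8.20 + 2 × 8.62 = 25.44
α = (k/(k−1))·(1 − ΣVar(i)/σ²_T) = (6/5)·(1 − 8.20/25.44) = 0.813

α = 0.813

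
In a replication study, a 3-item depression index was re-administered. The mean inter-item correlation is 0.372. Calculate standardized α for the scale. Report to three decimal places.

Standardized α = k·r̄ / (1 + (k−1)·r̄) = 3 × 0.372 / (1 + 2 × 0.372)
  = 1.1160 / 1.7440 = 0.640

α = 0.640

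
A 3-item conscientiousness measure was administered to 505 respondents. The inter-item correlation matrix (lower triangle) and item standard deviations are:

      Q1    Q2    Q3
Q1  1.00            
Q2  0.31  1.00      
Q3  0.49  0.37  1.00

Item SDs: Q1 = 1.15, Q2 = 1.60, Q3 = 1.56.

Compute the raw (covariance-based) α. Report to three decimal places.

Σσ²ᵢ = 1.15² + 1.60² + 1.56² = 6.3161
Covariances σ_ij = r_ij · s_i · s_j:
  σ(Q1,Q2) = 0.31 × 1.15 × 1.60 = 0.5704
  σ(Q1,Q3) = 0.49 × 1.15 × 1.56 = 0.8791
  σ(Q2,Q3) = 0.37 × 1.60 × 1.56 = 0.9235
σ²_T = Σσ²ᵢ + 2·Σσ_ij = 6.3161 + 2 × 2.3730 = 11.0621
α = (3/2)·(1 − 6.3161/11.0621) = 0.644

α = 0.644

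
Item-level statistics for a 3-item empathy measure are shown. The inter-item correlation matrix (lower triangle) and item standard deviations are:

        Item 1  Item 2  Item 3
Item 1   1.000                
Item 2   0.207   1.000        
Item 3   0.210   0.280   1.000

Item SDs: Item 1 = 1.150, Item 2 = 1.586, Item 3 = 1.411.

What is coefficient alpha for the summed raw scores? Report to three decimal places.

Σσ²ᵢ = 1.150² + 1.586² + 1.411² = 5.8288
Covariances σ_ij = r_ij · s_i · s_j:
  σ(Item 1,Item 2) = 0.207 × 1.150 × 1.586 = 0.3775
  σ(Item 1,Item 3) = 0.210 × 1.150 × 1.411 = 0.3408
  σ(Item 2,Item 3) = 0.280 × 1.586 × 1.411 = 0.6266
σ²_T = Σσ²ᵢ + 2·Σσ_ij = 5.8288 + 2 × 1.3449 = 8.5186
α = (3/2)·(1 − 5.8288/8.5186) = 0.474

α = 0.474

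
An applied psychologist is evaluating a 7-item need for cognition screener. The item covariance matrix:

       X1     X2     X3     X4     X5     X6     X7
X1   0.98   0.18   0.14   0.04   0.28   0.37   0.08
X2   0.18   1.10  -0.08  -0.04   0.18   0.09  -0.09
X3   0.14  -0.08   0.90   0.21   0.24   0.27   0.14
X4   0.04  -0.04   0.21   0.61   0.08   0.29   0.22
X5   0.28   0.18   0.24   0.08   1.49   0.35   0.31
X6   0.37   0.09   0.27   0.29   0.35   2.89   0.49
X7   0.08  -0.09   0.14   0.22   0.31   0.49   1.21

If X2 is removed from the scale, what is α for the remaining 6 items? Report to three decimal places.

α = 0.558

Remaining items: X1, X3, X4, X5, X6, X7 (k = 6).
sum of item variances = 0.98 + 0.90 + 0.61 + 1.49 + 2.89 + 1.21 = 8.08
Var(T) = 8.08 + 2 × 3.51 = 15.10
α (item deleted) = (6/5)·(1 − 8.08/15.10) = 0.558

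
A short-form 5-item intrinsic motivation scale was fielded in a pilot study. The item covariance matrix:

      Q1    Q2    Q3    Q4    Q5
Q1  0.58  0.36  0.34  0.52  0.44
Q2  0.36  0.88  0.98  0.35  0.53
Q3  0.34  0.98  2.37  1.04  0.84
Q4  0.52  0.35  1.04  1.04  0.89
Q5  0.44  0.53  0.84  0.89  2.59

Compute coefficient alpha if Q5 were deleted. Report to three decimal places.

Remaining items: Q1, Q2, Q3, Q4 (k = 4).
Σσᵢ² = 0.58 + 0.88 + 2.37 + 1.04 = 4.87
Var(T) = 4.87 + 2 × 3.59 = 12.05
α (item deleted) = (4/3)·(1 − 4.87/12.05) = 0.794

α = 0.794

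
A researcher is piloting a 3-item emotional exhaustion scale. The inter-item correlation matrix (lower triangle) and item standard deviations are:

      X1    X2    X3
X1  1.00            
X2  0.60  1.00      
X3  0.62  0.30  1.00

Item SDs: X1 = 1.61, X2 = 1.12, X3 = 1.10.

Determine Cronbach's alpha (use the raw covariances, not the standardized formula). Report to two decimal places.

Σσ²ᵢ = 1.61² + 1.12² + 1.10² = 5.0565
Covariances σ_ij = r_ij · s_i · s_j:
  σ(X1,X2) = 0.60 × 1.61 × 1.12 = 1.0819
  σ(X1,X3) = 0.62 × 1.61 × 1.10 = 1.0980
  σ(X2,X3) = 0.30 × 1.12 × 1.10 = 0.3696
σ²_T = Σσ²ᵢ + 2·Σσ_ij = 5.0565 + 2 × 2.5495 = 10.1555
α = (3/2)·(1 − 5.0565/10.1555) = 0.75

Cronbach's alpha = 0.75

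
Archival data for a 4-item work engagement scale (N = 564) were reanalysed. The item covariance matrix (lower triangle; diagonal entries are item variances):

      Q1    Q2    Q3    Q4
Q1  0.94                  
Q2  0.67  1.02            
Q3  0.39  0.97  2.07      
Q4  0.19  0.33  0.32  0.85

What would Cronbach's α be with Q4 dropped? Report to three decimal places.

α = 0.753

Remaining items: Q1, Q2, Q3 (k = 3).
Σσᵢ² = 0.94 + 1.02 + 2.07 = 4.03
σ²_total = 4.03 + 2 × 2.03 = 8.09
α (item deleted) = (3/2)·(1 − 4.03/8.09) = 0.753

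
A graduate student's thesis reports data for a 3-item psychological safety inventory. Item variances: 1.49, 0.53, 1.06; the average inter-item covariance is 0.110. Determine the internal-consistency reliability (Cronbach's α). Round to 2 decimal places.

sum of item variances = 1.49 + 0.53 + 1.06 = 3.08
Sum of the 3 distinct covariances = 3 × 0.110 = 0.330
total variance = sum of item variances + 2·Σcov = 3.08 + 2 × 0.330 = 3.740
α = (3/2)·(1 − 3.08/3.740) = 0.26

Cronbach's α = 0.26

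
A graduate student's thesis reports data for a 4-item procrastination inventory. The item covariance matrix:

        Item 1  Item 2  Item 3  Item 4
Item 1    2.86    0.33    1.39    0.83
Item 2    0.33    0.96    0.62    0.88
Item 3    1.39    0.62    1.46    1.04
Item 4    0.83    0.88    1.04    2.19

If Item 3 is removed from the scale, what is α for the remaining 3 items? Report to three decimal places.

α = 0.607

Remaining items: Item 1, Item 2, Item 4 (k = 3).
Σσᵢ² = 2.86 + 0.96 + 2.19 = 6.01
total variance = 6.01 + 2 × 2.04 = 10.09
α (item deleted) = (3/2)·(1 − 6.01/10.09) = 0.607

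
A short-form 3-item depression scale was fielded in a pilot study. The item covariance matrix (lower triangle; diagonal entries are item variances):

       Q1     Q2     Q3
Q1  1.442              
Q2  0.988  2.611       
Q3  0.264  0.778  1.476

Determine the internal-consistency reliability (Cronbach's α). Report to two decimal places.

Cronbach's α = 0.64

sum of item variances = 1.442 + 2.611 + 1.476 = 5.529
Σ_{i<j} σ_ij = 2.030
total variance = 5.529 + 2 × 2.030 = 9.589
α = (k/(k−1))·(1 − sum of item variances/total variance) = (3/2)·(1 − 5.529/9.589) = 0.64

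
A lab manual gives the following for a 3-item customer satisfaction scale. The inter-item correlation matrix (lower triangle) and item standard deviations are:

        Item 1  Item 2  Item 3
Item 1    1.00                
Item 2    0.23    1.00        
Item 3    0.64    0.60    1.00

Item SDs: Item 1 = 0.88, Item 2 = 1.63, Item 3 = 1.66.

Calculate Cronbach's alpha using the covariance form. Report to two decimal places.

α = 0.72

Σσ²ᵢ = 0.88² + 1.63² + 1.66² = 6.1869
Covariances σ_ij = r_ij · s_i · s_j:
  σ(Item 1,Item 2) = 0.23 × 0.88 × 1.63 = 0.3299
  σ(Item 1,Item 3) = 0.64 × 0.88 × 1.66 = 0.9349
  σ(Item 2,Item 3) = 0.60 × 1.63 × 1.66 = 1.6235
σ²_T = Σσ²ᵢ + 2·Σσ_ij = 6.1869 + 2 × 2.8883 = 11.9635
α = (3/2)·(1 − 6.1869/11.9635) = 0.72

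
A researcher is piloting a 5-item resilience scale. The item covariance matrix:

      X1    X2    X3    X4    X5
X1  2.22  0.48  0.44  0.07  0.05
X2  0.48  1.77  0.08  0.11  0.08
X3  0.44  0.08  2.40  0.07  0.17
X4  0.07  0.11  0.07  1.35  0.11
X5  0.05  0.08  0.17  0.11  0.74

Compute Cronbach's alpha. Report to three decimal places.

Cronbach's alpha = 0.352

ΣVar(i) = 2.22 + 1.77 + 2.40 + 1.35 + 0.74 = 8.48
Sum of off-diagonal covariances = 1.66
Var(T) = 8.48 + 2 × 1.66 = 11.80
α = (k/(k−1))·(1 − ΣVar(i)/Var(T)) = (5/4)·(1 − 8.48/11.80) = 0.352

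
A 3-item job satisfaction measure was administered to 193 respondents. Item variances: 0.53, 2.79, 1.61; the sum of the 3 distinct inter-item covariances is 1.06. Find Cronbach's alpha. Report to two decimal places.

Σσᵢ² = 0.53 + 2.79 + 1.61 = 4.93
Sum of distinct covariances = 1.06
σ²_T = Σσᵢ² + 2·Σcov = 4.93 + 2 × 1.06 = 7.05
α = (3/2)·(1 − 4.93/7.05) = 0.45

Cronbach's alpha = 0.45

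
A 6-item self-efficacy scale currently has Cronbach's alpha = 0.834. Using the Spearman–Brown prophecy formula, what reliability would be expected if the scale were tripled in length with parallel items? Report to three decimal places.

Length factor m = 3
α' = m·α / (1 + (m−1)·α)
   = 3 × 0.834 / (1 + (3 − 1) × 0.834)
   = 2.5020 / 2.6680 = 0.938

predicted reliability = 0.938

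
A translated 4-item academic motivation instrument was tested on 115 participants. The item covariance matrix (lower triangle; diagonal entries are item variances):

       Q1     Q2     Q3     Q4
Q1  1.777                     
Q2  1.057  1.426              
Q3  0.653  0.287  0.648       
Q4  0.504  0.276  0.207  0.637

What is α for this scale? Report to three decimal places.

sum of item variances = 1.777 + 1.426 + 0.648 + 0.637 = 4.488
Sum of off-diagonal covariances = 2.984
σ²_T = 4.488 + 2 × 2.984 = 10.456
α = (k/(k−1))·(1 − sum of item variances/σ²_T) = (4/3)·(1 − 4.488/10.456) = 0.761

α = 0.761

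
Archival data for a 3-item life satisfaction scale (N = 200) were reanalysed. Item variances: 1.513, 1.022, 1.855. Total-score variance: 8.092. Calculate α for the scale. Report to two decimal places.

α = 0.69

Σσ²ᵢ = 1.513 + 1.022 + 1.855 = 4.390
α = (k/(k−1))·(1 − Σσ²ᵢ/total variance) = (3/2)·(1 − 4.390/8.092) = 0.69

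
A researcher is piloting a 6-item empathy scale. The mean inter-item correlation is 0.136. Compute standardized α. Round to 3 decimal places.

Standardized α = k·r̄ / (1 + (k−1)·r̄) = 6 × 0.136 / (1 + 5 × 0.136)
  = 0.8160 / 1.6800 = 0.486

standardized α = 0.486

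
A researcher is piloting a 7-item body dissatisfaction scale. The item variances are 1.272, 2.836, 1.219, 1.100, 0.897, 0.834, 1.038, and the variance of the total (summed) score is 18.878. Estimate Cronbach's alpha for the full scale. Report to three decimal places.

sum of item variances = 1.272 + 2.836 + 1.219 + 1.100 + 0.897 + 0.834 + 1.038 = 9.196
α = (k/(k−1))·(1 − sum of item variances/total variance) = (7/6)·(1 − 9.196/18.878) = 0.598

Cronbach's alpha = 0.598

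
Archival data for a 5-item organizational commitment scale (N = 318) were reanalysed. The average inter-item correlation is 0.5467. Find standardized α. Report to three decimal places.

Standardized α = k·r̄ / (1 + (k−1)·r̄) = 5 × 0.5467 / (1 + 4 × 0.5467)
  = 2.7335 / 3.1868 = 0.858

α = 0.858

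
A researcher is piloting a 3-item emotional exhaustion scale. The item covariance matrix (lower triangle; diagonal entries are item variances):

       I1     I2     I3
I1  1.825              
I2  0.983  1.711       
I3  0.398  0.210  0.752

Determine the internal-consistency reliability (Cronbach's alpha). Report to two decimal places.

Cronbach's alpha = 0.64

ΣVar(i) = 1.825 + 1.711 + 0.752 = 4.288
Sum of the distinct covariances = 1.591
σ²_total = 4.288 + 2 × 1.591 = 7.470
α = (k/(k−1))·(1 − ΣVar(i)/σ²_total) = (3/2)·(1 − 4.288/7.470) = 0.64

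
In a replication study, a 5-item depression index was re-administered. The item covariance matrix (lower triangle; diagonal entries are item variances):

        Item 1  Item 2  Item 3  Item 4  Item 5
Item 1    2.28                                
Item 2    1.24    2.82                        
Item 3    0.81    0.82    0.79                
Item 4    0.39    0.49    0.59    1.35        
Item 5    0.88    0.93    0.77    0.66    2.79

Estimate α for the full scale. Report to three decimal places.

sum of item variances = 2.28 + 2.82 + 0.79 + 1.35 + 2.79 = 10.03
Sum of the distinct covariances = 7.58
Var(T) = 10.03 + 2 × 7.58 = 25.19
α = (k/(k−1))·(1 − sum of item variances/Var(T)) = (5/4)·(1 − 10.03/25.19) = 0.752

α = 0.752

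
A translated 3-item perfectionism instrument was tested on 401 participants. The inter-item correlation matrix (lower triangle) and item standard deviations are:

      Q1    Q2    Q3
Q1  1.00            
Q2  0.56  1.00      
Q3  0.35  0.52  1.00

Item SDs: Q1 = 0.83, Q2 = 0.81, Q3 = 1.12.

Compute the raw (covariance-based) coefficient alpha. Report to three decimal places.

Σσ²ᵢ = 0.83² + 0.81² + 1.12² = 2.5994
Covariances σ_ij = r_ij · s_i · s_j:
  σ(Q1,Q2) = 0.56 × 0.83 × 0.81 = 0.3765
  σ(Q1,Q3) = 0.35 × 0.83 × 1.12 = 0.3254
  σ(Q2,Q3) = 0.52 × 0.81 × 1.12 = 0.4717
σ²_T = Σσ²ᵢ + 2·Σσ_ij = 2.5994 + 2 × 1.1736 = 4.9466
α = (3/2)·(1 − 2.5994/4.9466) = 0.712

coefficient alpha = 0.712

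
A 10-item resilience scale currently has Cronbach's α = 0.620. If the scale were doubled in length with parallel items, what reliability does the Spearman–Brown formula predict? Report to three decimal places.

predicted reliability = 0.765

Length factor m = 2
α' = m·α / (1 + (m−1)·α)
   = 2 × 0.620 / (1 + (2 − 1) × 0.620)
   = 1.2400 / 1.6200 = 0.765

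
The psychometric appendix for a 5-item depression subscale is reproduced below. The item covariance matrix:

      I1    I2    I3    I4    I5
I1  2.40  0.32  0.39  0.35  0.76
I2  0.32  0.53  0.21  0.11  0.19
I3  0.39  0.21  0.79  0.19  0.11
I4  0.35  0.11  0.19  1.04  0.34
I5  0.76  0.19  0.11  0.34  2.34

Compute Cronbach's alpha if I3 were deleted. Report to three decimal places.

Remaining items: I1, I2, I4, I5 (k = 4).
ΣVar(i) = 2.40 + 0.53 + 1.04 + 2.34 = 6.31
total variance = 6.31 + 2 × 2.07 = 10.45
α (item deleted) = (4/3)·(1 − 6.31/10.45) = 0.528

Cronbach's alpha = 0.528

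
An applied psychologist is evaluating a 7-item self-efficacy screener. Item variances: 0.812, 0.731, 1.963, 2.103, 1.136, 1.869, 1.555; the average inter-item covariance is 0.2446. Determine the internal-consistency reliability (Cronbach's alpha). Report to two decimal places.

Cronbach's alpha = 0.59

Σσᵢ² = 0.812 + 0.731 + 1.963 + 2.103 + 1.136 + 1.869 + 1.555 = 10.169
Sum of the 21 distinct covariances = 21 × 0.2446 = 5.1366
Var(T) = Σσᵢ² + 2·Σcov = 10.169 + 2 × 5.1366 = 20.4422
α = (7/6)·(1 − 10.169/20.4422) = 0.59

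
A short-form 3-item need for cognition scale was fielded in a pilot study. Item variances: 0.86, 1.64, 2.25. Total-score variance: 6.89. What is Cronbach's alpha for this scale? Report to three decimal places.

α = 0.466

sum of item variances = 0.86 + 1.64 + 2.25 = 4.75
α = (k/(k−1))·(1 − sum of item variances/Var(T)) = (3/2)·(1 − 4.75/6.89) = 0.466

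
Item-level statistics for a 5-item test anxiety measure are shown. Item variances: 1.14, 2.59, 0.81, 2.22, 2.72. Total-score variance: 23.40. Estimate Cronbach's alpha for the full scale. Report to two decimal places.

ΣVar(i) = 1.14 + 2.59 + 0.81 + 2.22 + 2.72 = 9.48
α = (k/(k−1))·(1 − ΣVar(i)/total variance) = (5/4)·(1 − 9.48/23.40) = 0.74

α = 0.74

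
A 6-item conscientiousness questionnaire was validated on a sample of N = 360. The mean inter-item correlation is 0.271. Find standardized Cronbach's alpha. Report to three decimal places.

α = 0.690

Standardized α = k·r̄ / (1 + (k−1)·r̄) = 6 × 0.271 / (1 + 5 × 0.271)
  = 1.6260 / 2.3550 = 0.690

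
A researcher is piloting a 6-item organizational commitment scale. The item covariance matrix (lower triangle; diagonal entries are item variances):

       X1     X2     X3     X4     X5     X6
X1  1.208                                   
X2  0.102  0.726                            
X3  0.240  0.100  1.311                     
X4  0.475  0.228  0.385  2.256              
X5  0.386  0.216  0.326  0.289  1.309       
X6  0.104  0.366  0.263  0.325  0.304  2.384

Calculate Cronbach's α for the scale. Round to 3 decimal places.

Σσᵢ² = 1.208 + 0.726 + 1.311 + 2.256 + 1.309 + 2.384 = 9.194
Sum of the distinct covariances = 4.109
Var(T) = 9.194 + 2 × 4.109 = 17.412
α = (k/(k−1))·(1 − Σσᵢ²/Var(T)) = (6/5)·(1 − 9.194/17.412) = 0.566

α = 0.566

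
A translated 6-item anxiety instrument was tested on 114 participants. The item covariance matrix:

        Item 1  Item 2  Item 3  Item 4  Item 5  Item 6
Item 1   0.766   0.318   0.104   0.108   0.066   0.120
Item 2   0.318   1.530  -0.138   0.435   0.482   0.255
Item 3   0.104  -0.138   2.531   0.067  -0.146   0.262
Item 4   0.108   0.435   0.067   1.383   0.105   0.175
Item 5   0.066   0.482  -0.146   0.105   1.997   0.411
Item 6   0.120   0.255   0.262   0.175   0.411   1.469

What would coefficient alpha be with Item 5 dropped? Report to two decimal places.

Remaining items: Item 1, Item 2, Item 3, Item 4, Item 6 (k = 5).
Σσᵢ² = 0.766 + 1.530 + 2.531 + 1.383 + 1.469 = 7.679
total variance = 7.679 + 2 × 1.706 = 11.091
α (item deleted) = (5/4)·(1 − 7.679/11.091) = 0.38

coefficient alpha = 0.38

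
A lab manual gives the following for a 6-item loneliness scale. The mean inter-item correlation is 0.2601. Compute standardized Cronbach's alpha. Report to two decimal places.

standardized Cronbach's alpha = 0.68

Standardized α = k·r̄ / (1 + (k−1)·r̄) = 6 × 0.2601 / (1 + 5 × 0.2601)
  = 1.5606 / 2.3005 = 0.68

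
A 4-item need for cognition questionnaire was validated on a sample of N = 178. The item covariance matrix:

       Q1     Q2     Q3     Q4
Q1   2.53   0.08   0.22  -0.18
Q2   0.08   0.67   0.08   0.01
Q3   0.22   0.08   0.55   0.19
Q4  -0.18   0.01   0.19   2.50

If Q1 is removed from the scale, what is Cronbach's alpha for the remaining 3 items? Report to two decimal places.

α = 0.20

Remaining items: Q2, Q3, Q4 (k = 3).
sum of item variances = 0.67 + 0.55 + 2.50 = 3.72
σ²_T = 3.72 + 2 × 0.28 = 4.28
α (item deleted) = (3/2)·(1 − 3.72/4.28) = 0.20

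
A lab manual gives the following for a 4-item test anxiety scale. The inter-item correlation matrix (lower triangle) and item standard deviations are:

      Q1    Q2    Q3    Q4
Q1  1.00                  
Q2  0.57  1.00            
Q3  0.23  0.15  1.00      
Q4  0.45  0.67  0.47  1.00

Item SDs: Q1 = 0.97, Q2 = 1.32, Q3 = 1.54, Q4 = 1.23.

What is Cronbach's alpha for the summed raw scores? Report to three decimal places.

Cronbach's alpha = 0.723

Σσ²ᵢ = 0.97² + 1.32² + 1.54² + 1.23² = 6.5678
Covariances σ_ij = r_ij · s_i · s_j:
  σ(Q1,Q2) = 0.57 × 0.97 × 1.32 = 0.7298
  σ(Q1,Q3) = 0.23 × 0.97 × 1.54 = 0.3436
  σ(Q1,Q4) = 0.45 × 0.97 × 1.23 = 0.5369
  σ(Q2,Q3) = 0.15 × 1.32 × 1.54 = 0.3049
  σ(Q2,Q4) = 0.67 × 1.32 × 1.23 = 1.0878
  σ(Q3,Q4) = 0.47 × 1.54 × 1.23 = 0.8903
σ²_T = Σσ²ᵢ + 2·Σσ_ij = 6.5678 + 2 × 3.8933 = 14.3544
α = (4/3)·(1 − 6.5678/14.3544) = 0.723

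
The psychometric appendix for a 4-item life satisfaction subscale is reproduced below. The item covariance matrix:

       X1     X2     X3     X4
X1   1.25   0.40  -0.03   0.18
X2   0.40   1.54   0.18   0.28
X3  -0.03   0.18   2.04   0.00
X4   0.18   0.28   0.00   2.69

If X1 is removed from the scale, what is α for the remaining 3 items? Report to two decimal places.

α = 0.19

Remaining items: X2, X3, X4 (k = 3).
Σσ²ᵢ = 1.54 + 2.04 + 2.69 = 6.27
σ²_total = 6.27 + 2 × 0.46 = 7.19
α (item deleted) = (3/2)·(1 − 6.27/7.19) = 0.19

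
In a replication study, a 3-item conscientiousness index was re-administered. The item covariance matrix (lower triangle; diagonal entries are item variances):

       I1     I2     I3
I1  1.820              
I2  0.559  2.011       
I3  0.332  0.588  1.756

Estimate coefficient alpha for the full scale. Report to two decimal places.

α = 0.52

Σσ²ᵢ = 1.820 + 2.011 + 1.756 = 5.587
Sum of the distinct covariances = 1.479
Var(T) = 5.587 + 2 × 1.479 = 8.545
α = (k/(k−1))·(1 − Σσ²ᵢ/Var(T)) = (3/2)·(1 − 5.587/8.545) = 0.52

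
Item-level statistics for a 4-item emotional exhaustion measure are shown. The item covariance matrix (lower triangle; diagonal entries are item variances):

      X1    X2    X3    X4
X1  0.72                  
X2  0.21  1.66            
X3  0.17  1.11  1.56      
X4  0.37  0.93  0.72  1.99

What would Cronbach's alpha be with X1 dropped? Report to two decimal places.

Remaining items: X2, X3, X4 (k = 3).
ΣVar(i) = 1.66 + 1.56 + 1.99 = 5.21
σ²_total = 5.21 + 2 × 2.76 = 10.73
α (item deleted) = (3/2)·(1 − 5.21/10.73) = 0.77

Cronbach's alpha = 0.77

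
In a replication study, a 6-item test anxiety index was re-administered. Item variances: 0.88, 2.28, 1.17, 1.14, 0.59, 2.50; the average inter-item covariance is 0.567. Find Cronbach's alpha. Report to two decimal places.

Cronbach's alpha = 0.80

ΣVar(i) = 0.88 + 2.28 + 1.17 + 1.14 + 0.59 + 2.50 = 8.56
Sum of the 15 distinct covariances = 15 × 0.567 = 8.505
σ²_total = ΣVar(i) + 2·Σcov = 8.56 + 2 × 8.505 = 25.570
α = (6/5)·(1 − 8.56/25.570) = 0.80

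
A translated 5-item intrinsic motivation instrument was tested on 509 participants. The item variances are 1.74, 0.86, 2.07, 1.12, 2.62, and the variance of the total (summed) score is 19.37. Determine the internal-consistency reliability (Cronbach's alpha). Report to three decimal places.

Σσ²ᵢ = 1.74 + 0.86 + 2.07 + 1.12 + 2.62 = 8.41
α = (k/(k−1))·(1 − Σσ²ᵢ/total variance) = (5/4)·(1 − 8.41/19.37) = 0.707

α = 0.707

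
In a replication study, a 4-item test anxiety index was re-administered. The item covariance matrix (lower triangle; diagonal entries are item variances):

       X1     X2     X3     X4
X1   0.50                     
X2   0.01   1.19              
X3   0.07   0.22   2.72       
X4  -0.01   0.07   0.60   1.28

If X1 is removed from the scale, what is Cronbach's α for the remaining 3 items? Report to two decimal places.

Cronbach's α = 0.38

Remaining items: X2, X3, X4 (k = 3).
sum of item variances = 1.19 + 2.72 + 1.28 = 5.19
σ²_T = 5.19 + 2 × 0.89 = 6.97
α (item deleted) = (3/2)·(1 − 5.19/6.97) = 0.38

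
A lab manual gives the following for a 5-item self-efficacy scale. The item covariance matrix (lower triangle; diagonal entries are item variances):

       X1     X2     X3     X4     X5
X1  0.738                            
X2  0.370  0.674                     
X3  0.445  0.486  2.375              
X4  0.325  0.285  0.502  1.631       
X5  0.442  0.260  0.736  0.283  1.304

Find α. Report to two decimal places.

sum of item variances = 0.738 + 0.674 + 2.375 + 1.631 + 1.304 = 6.722
Σ_{i<j} σ_ij = 4.134
total variance = 6.722 + 2 × 4.134 = 14.990
α = (k/(k−1))·(1 − sum of item variances/total variance) = (5/4)·(1 − 6.722/14.990) = 0.69

α = 0.69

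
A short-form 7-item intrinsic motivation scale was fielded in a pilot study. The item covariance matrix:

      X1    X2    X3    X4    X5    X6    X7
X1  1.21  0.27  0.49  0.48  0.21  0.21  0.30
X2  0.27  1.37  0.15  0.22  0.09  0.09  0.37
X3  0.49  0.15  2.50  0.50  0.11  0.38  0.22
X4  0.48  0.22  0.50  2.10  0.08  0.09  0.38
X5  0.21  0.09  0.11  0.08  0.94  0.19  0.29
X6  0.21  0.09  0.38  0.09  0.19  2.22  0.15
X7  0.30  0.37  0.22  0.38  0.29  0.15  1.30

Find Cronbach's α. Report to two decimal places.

Σσ²ᵢ = 1.21 + 1.37 + 2.50 + 2.10 + 0.94 + 2.22 + 1.30 = 11.64
Σ_{i<j} σ_ij = 5.27
σ²_T = 11.64 + 2 × 5.27 = 22.18
α = (k/(k−1))·(1 − Σσ²ᵢ/σ²_T) = (7/6)·(1 − 11.64/22.18) = 0.55

α = 0.55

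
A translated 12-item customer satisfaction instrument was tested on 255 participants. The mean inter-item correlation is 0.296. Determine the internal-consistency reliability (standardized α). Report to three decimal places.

Standardized α = k·r̄ / (1 + (k−1)·r̄) = 12 × 0.296 / (1 + 11 × 0.296)
  = 3.5520 / 4.2560 = 0.835

α = 0.835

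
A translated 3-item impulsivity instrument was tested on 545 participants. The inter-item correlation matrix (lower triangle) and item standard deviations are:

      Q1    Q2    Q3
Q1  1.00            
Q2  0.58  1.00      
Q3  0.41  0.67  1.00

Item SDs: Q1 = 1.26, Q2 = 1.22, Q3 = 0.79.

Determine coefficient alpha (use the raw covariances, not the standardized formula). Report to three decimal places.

Σσ²ᵢ = 1.26² + 1.22² + 0.79² = 3.7001
Covariances σ_ij = r_ij · s_i · s_j:
  σ(Q1,Q2) = 0.58 × 1.26 × 1.22 = 0.8916
  σ(Q1,Q3) = 0.41 × 1.26 × 0.79 = 0.4081
  σ(Q2,Q3) = 0.67 × 1.22 × 0.79 = 0.6457
σ²_T = Σσ²ᵢ + 2·Σσ_ij = 3.7001 + 2 × 1.9454 = 7.5909
α = (3/2)·(1 − 3.7001/7.5909) = 0.769

α = 0.769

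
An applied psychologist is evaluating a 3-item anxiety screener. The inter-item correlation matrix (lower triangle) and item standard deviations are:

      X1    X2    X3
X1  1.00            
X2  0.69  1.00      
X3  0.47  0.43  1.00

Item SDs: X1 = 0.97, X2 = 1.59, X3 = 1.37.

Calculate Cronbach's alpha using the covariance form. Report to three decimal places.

α = 0.743

Σσ²ᵢ = 0.97² + 1.59² + 1.37² = 5.3459
Covariances σ_ij = r_ij · s_i · s_j:
  σ(X1,X2) = 0.69 × 0.97 × 1.59 = 1.0642
  σ(X1,X3) = 0.47 × 0.97 × 1.37 = 0.6246
  σ(X2,X3) = 0.43 × 1.59 × 1.37 = 0.9367
σ²_T = Σσ²ᵢ + 2·Σσ_ij = 5.3459 + 2 × 2.6255 = 10.5969
α = (3/2)·(1 − 5.3459/10.5969) = 0.743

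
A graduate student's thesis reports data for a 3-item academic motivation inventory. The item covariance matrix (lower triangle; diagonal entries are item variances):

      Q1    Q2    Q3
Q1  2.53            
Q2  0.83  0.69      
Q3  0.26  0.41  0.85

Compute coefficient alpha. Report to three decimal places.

coefficient alpha = 0.636

Σσᵢ² = 2.53 + 0.69 + 0.85 = 4.07
Sum of off-diagonal covariances = 1.50
total variance = 4.07 + 2 × 1.50 = 7.07
α = (k/(k−1))·(1 − Σσᵢ²/total variance) = (3/2)·(1 − 4.07/7.07) = 0.636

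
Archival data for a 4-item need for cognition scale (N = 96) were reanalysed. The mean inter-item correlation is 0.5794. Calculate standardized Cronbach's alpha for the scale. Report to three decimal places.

Standardized α = k·r̄ / (1 + (k−1)·r̄) = 4 × 0.5794 / (1 + 3 × 0.5794)
  = 2.3176 / 2.7382 = 0.846

standardized Cronbach's alpha = 0.846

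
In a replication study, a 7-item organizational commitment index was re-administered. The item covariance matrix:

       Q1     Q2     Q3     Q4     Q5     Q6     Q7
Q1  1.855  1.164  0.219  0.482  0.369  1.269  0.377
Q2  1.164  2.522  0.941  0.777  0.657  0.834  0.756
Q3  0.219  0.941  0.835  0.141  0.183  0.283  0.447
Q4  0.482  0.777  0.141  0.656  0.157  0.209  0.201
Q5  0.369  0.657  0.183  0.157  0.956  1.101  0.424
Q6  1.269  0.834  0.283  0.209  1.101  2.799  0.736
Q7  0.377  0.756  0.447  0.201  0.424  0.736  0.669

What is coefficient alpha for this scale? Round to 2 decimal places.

ΣVar(i) = 1.855 + 2.522 + 0.835 + 0.656 + 0.956 + 2.799 + 0.669 = 10.292
Sum of the distinct covariances = 11.727
total variance = 10.292 + 2 × 11.727 = 33.746
α = (k/(k−1))·(1 − ΣVar(i)/total variance) = (7/6)·(1 − 10.292/33.746) = 0.81

coefficient alpha = 0.81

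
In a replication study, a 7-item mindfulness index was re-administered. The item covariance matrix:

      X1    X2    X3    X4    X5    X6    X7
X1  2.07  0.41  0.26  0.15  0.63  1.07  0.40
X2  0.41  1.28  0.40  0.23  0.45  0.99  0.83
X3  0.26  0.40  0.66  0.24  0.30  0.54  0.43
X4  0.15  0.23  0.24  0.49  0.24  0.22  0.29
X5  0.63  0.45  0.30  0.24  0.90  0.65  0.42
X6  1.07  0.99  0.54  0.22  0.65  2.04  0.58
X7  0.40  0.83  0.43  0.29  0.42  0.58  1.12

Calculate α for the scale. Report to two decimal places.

α = 0.81

Σσ²ᵢ = 2.07 + 1.28 + 0.66 + 0.49 + 0.90 + 2.04 + 1.12 = 8.56
Sum of off-diagonal covariances = 9.73
σ²_total = 8.56 + 2 × 9.73 = 28.02
α = (k/(k−1))·(1 − Σσ²ᵢ/σ²_total) = (7/6)·(1 − 8.56/28.02) = 0.81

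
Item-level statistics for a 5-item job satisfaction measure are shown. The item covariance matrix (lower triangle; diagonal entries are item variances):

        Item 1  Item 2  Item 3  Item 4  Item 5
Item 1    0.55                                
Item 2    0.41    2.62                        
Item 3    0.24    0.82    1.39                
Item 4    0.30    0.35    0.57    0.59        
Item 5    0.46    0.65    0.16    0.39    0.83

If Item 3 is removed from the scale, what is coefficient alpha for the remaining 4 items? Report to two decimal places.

α = 0.70

Remaining items: Item 1, Item 2, Item 4, Item 5 (k = 4).
sum of item variances = 0.55 + 2.62 + 0.59 + 0.83 = 4.59
Var(T) = 4.59 + 2 × 2.56 = 9.71
α (item deleted) = (4/3)·(1 − 4.59/9.71) = 0.70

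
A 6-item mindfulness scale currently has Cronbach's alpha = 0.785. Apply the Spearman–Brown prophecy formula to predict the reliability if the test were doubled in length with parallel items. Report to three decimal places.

Length factor m = 2
α' = m·α / (1 + (m−1)·α)
   = 2 × 0.785 / (1 + (2 − 1) × 0.785)
   = 1.5700 / 1.7850 = 0.880

predicted reliability = 0.880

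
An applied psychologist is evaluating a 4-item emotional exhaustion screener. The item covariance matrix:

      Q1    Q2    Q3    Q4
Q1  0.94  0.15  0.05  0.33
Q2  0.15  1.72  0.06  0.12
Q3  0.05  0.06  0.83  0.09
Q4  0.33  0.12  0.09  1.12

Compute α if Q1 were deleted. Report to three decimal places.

Remaining items: Q2, Q3, Q4 (k = 3).
Σσ²ᵢ = 1.72 + 0.83 + 1.12 = 3.67
σ²_total = 3.67 + 2 × 0.27 = 4.21
α (item deleted) = (3/2)·(1 − 3.67/4.21) = 0.192

α = 0.192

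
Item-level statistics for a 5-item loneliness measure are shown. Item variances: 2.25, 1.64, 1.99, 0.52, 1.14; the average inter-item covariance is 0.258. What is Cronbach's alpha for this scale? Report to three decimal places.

Cronbach's alpha = 0.508

ΣVar(i) = 2.25 + 1.64 + 1.99 + 0.52 + 1.14 = 7.54
Sum of the 10 distinct covariances = 10 × 0.258 = 2.580
total variance = ΣVar(i) + 2·Σcov = 7.54 + 2 × 2.580 = 12.700
α = (5/4)·(1 − 7.54/12.700) = 0.508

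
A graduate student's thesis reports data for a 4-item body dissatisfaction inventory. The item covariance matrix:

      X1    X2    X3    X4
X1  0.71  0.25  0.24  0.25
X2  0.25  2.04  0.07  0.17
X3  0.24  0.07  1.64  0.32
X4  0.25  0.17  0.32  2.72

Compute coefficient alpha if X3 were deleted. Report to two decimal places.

Remaining items: X1, X2, X4 (k = 3).
Σσ²ᵢ = 0.71 + 2.04 + 2.72 = 5.47
total variance = 5.47 + 2 × 0.67 = 6.81
α (item deleted) = (3/2)·(1 − 5.47/6.81) = 0.30

coefficient alpha = 0.30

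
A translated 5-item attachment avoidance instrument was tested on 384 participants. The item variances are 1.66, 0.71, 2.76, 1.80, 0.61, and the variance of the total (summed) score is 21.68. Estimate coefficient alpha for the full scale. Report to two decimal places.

ΣVar(i) = 1.66 + 0.71 + 2.76 + 1.80 + 0.61 = 7.54
α = (k/(k−1))·(1 − ΣVar(i)/σ²_T) = (5/4)·(1 − 7.54/21.68) = 0.82

α = 0.82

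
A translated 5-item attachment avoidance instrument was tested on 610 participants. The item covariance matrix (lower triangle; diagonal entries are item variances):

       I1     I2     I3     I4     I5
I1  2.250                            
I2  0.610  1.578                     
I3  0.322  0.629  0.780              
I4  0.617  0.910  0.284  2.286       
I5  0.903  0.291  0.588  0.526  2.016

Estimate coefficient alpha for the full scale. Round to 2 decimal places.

Σσᵢ² = 2.250 + 1.578 + 0.780 + 2.286 + 2.016 = 8.910
Σ_{i<j} σ_ij = 5.680
σ²_T = 8.910 + 2 × 5.680 = 20.270
α = (k/(k−1))·(1 − Σσᵢ²/σ²_T) = (5/4)·(1 − 8.910/20.270) = 0.70

α = 0.70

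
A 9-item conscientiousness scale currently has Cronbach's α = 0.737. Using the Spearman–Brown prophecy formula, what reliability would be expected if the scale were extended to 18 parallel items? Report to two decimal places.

Length factor m = 18/9 = 2.0000
α' = m·α / (1 + (m−1)·α)
   = 18/9 × 0.737 / (1 + (18/9 − 1) × 0.737)
   = 1.4740 / 1.7370 = 0.85

predicted reliability = 0.85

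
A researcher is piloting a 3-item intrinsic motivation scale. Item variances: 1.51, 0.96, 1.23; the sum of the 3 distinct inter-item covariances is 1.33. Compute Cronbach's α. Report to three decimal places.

α = 0.627

Σσ²ᵢ = 1.51 + 0.96 + 1.23 = 3.70
Sum of distinct covariances = 1.33
Var(T) = Σσ²ᵢ + 2·Σcov = 3.70 + 2 × 1.33 = 6.36
α = (3/2)·(1 − 3.70/6.36) = 0.627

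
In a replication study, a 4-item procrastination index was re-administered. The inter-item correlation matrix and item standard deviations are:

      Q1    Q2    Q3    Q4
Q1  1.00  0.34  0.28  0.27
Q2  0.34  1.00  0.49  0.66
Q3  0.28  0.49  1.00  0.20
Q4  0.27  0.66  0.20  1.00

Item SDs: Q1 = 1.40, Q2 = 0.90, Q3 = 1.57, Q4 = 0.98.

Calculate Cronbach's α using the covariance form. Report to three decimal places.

Cronbach's α = 0.656

Σσ²ᵢ = 1.40² + 0.90² + 1.57² + 0.98² = 6.1953
Covariances σ_ij = r_ij · s_i · s_j:
  σ(Q1,Q2) = 0.34 × 1.40 × 0.90 = 0.4284
  σ(Q1,Q3) = 0.28 × 1.40 × 1.57 = 0.6154
  σ(Q1,Q4) = 0.27 × 1.40 × 0.98 = 0.3704
  σ(Q2,Q3) = 0.49 × 0.90 × 1.57 = 0.6924
  σ(Q2,Q4) = 0.66 × 0.90 × 0.98 = 0.5821
  σ(Q3,Q4) = 0.20 × 1.57 × 0.98 = 0.3077
σ²_T = Σσ²ᵢ + 2·Σσ_ij = 6.1953 + 2 × 2.9964 = 12.1881
α = (4/3)·(1 − 6.1953/12.1881) = 0.656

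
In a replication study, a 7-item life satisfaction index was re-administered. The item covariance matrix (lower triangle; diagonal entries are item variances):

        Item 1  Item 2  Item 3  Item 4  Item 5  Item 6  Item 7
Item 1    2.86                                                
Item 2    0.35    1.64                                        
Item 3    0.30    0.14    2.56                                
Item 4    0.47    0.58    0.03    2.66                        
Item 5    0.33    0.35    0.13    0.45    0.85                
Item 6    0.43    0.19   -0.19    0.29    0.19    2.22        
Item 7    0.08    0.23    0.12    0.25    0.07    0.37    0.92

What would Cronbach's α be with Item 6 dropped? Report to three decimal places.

Cronbach's α = 0.484

Remaining items: Item 1, Item 2, Item 3, Item 4, Item 5, Item 7 (k = 6).
Σσ²ᵢ = 2.86 + 1.64 + 2.56 + 2.66 + 0.85 + 0.92 = 11.49
Var(T) = 11.49 + 2 × 3.88 = 19.25
α (item deleted) = (6/5)·(1 − 11.49/19.25) = 0.484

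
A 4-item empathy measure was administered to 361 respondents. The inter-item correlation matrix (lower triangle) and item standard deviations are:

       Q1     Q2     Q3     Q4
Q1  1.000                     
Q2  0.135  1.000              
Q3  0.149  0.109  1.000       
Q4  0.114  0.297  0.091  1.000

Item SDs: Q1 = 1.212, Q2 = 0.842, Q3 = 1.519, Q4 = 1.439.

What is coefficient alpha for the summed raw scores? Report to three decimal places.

coefficient alpha = 0.381

Σσ²ᵢ = 1.212² + 0.842² + 1.519² + 1.439² = 6.5560
Covariances σ_ij = r_ij · s_i · s_j:
  σ(Q1,Q2) = 0.135 × 1.212 × 0.842 = 0.1378
  σ(Q1,Q3) = 0.149 × 1.212 × 1.519 = 0.2743
  σ(Q1,Q4) = 0.114 × 1.212 × 1.439 = 0.1988
  σ(Q2,Q3) = 0.109 × 0.842 × 1.519 = 0.1394
  σ(Q2,Q4) = 0.297 × 0.842 × 1.439 = 0.3599
  σ(Q3,Q4) = 0.091 × 1.519 × 1.439 = 0.1989
σ²_T = Σσ²ᵢ + 2·Σσ_ij = 6.5560 + 2 × 1.3091 = 9.1742
α = (4/3)·(1 − 6.5560/9.1742) = 0.381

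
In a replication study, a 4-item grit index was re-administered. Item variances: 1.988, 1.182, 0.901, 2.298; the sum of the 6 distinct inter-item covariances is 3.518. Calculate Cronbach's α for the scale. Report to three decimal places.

sum of item variances = 1.988 + 1.182 + 0.901 + 2.298 = 6.369
Sum of distinct covariances = 3.518
Var(T) = sum of item variances + 2·Σcov = 6.369 + 2 × 3.518 = 13.405
α = (4/3)·(1 − 6.369/13.405) = 0.700

Cronbach's α = 0.700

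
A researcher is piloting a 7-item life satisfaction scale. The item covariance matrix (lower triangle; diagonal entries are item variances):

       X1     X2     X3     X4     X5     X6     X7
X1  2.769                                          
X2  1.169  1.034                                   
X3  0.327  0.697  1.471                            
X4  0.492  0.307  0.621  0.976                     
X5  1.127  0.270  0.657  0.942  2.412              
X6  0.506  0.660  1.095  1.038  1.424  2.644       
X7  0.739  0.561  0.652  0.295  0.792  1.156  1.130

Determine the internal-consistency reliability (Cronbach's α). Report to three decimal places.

Σσ²ᵢ = 2.769 + 1.034 + 1.471 + 0.976 + 2.412 + 2.644 + 1.130 = 12.436
Σ_{i<j} σ_ij = 15.527
Var(T) = 12.436 + 2 × 15.527 = 43.490
α = (k/(k−1))·(1 − Σσ²ᵢ/Var(T)) = (7/6)·(1 − 12.436/43.490) = 0.833

α = 0.833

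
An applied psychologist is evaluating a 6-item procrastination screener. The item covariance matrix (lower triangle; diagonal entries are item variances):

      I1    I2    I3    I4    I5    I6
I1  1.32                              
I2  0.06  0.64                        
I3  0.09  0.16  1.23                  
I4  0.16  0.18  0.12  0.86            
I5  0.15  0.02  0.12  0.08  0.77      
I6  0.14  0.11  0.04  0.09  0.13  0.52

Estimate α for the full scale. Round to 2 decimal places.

α = 0.46

Σσᵢ² = 1.32 + 0.64 + 1.23 + 0.86 + 0.77 + 0.52 = 5.34
Sum of the distinct covariances = 1.65
Var(T) = 5.34 + 2 × 1.65 = 8.64
α = (k/(k−1))·(1 − Σσᵢ²/Var(T)) = (6/5)·(1 − 5.34/8.64) = 0.46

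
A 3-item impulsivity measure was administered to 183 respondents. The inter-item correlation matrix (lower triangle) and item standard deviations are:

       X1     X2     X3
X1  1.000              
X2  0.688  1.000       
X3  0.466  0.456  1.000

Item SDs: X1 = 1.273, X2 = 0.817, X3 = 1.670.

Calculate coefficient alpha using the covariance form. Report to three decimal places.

coefficient alpha = 0.718

Σσ²ᵢ = 1.273² + 0.817² + 1.670² = 5.0769
Covariances σ_ij = r_ij · s_i · s_j:
  σ(X1,X2) = 0.688 × 1.273 × 0.817 = 0.7155
  σ(X1,X3) = 0.466 × 1.273 × 1.670 = 0.9907
  σ(X2,X3) = 0.456 × 0.817 × 1.670 = 0.6222
σ²_T = Σσ²ᵢ + 2·Σσ_ij = 5.0769 + 2 × 2.3284 = 9.7337
α = (3/2)·(1 − 5.0769/9.7337) = 0.718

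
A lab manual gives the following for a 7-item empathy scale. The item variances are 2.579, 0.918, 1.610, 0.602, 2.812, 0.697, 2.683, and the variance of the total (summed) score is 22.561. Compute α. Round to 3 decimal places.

α = 0.551

sum of item variances = 2.579 + 0.918 + 1.610 + 0.602 + 2.812 + 0.697 + 2.683 = 11.901
α = (k/(k−1))·(1 − sum of item variances/Var(T)) = (7/6)·(1 − 11.901/22.561) = 0.551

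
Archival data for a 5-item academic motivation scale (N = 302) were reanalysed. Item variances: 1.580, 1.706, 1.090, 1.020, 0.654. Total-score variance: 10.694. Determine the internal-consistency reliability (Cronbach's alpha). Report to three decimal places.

Cronbach's alpha = 0.543

Σσᵢ² = 1.580 + 1.706 + 1.090 + 1.020 + 0.654 = 6.050
α = (k/(k−1))·(1 − Σσᵢ²/Var(T)) = (5/4)·(1 − 6.050/10.694) = 0.543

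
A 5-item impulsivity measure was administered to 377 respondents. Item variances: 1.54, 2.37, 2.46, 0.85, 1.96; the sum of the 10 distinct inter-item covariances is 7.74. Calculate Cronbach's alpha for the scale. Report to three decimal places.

α = 0.785

ΣVar(i) = 1.54 + 2.37 + 2.46 + 0.85 + 1.96 = 9.18
Sum of distinct covariances = 7.74
σ²_T = ΣVar(i) + 2·Σcov = 9.18 + 2 × 7.74 = 24.66
α = (5/4)·(1 − 9.18/24.66) = 0.785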